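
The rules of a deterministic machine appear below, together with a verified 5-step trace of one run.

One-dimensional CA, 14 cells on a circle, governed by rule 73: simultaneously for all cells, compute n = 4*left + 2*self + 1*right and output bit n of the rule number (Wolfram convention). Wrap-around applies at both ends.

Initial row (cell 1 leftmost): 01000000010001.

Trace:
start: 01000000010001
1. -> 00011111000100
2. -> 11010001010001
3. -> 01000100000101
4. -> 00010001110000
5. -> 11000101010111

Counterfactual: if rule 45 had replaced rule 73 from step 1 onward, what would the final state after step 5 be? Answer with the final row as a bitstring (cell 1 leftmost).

01100111011000

(re-executing steps 1..5 under rule 45; state before step 1: 01000000010001)
1. -> 11011111010101
2. -> 00110000111111
3. -> 00100110100000
4. -> 10100101101111
5. -> 01100111011000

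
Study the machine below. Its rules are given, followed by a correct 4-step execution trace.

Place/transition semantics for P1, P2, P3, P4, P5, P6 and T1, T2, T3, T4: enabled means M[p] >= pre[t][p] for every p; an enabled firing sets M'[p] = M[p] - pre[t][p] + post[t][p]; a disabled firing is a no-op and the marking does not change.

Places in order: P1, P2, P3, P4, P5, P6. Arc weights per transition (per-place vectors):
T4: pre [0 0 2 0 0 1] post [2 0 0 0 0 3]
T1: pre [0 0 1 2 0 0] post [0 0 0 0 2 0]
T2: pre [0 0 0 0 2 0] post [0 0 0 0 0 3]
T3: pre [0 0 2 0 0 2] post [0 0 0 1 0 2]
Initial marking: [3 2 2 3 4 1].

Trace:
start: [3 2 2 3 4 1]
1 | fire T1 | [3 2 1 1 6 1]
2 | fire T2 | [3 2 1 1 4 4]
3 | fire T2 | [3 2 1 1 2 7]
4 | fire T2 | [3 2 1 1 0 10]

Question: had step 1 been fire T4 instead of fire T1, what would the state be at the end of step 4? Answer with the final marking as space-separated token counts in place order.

5 2 0 3 0 9

(re-executing from step 1 with the substitution; state before step 1: [3 2 2 3 4 1])
1 | fire T4 | [5 2 0 3 4 3]
2 | fire T2 | [5 2 0 3 2 6]
3 | fire T2 | [5 2 0 3 0 9]
4 | fire T2 | [5 2 0 3 0 9]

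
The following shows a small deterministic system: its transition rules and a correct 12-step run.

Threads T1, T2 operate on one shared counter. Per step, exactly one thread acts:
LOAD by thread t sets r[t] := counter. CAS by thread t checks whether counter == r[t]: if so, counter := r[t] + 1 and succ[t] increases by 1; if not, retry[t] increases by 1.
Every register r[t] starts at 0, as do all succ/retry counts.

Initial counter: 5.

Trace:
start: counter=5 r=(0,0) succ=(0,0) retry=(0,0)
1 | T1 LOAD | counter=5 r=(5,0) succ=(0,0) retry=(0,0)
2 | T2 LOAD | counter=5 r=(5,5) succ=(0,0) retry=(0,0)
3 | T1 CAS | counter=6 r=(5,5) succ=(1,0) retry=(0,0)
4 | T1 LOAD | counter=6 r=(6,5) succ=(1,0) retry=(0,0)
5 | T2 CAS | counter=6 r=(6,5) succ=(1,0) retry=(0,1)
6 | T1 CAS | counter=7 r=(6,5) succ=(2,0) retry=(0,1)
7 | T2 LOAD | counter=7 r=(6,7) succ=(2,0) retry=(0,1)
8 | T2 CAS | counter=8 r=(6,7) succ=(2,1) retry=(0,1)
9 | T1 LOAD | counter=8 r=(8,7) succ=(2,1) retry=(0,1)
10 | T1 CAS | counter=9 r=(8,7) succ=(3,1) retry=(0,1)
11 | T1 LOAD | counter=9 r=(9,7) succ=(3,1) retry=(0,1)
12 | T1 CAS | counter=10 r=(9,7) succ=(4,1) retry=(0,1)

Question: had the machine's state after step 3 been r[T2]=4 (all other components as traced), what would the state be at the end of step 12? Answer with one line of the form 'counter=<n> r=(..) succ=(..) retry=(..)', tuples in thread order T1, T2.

counter=10 r=(9,7) succ=(4,1) retry=(0,1)

state after step 3 := counter=6 r=(5,4) succ=(1,0) retry=(0,0)
4 | T1 LOAD | counter=6 r=(6,4) succ=(1,0) retry=(0,0)
5 | T2 CAS | counter=6 r=(6,4) succ=(1,0) retry=(0,1)
6 | T1 CAS | counter=7 r=(6,4) succ=(2,0) retry=(0,1)
7 | T2 LOAD | counter=7 r=(6,7) succ=(2,0) retry=(0,1)
8 | T2 CAS | counter=8 r=(6,7) succ=(2,1) retry=(0,1)
9 | T1 LOAD | counter=8 r=(8,7) succ=(2,1) retry=(0,1)
10 | T1 CAS | counter=9 r=(8,7) succ=(3,1) retry=(0,1)
11 | T1 LOAD | counter=9 r=(9,7) succ=(3,1) retry=(0,1)
12 | T1 CAS | counter=10 r=(9,7) succ=(4,1) retry=(0,1)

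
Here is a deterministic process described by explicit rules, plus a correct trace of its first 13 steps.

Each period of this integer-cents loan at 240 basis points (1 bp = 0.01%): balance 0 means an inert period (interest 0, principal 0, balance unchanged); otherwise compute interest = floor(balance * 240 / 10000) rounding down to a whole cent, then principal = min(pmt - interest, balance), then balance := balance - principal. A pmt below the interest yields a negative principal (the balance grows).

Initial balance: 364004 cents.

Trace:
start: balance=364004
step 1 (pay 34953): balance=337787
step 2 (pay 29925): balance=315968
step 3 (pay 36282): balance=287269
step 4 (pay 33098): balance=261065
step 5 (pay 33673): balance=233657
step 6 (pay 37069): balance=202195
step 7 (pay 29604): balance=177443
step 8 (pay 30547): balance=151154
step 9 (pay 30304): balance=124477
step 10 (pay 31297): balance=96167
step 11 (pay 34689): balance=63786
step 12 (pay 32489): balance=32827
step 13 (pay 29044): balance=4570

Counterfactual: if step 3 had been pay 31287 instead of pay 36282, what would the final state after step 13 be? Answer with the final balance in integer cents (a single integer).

(re-executing from step 3 with the substitution; state before step 3: balance=315968)
step 3 (pay 31287): balance=292264
step 4 (pay 33098): balance=266180
step 5 (pay 33673): balance=238895
step 6 (pay 37069): balance=207559
step 7 (pay 29604): balance=182936
step 8 (pay 30547): balance=156779
step 9 (pay 30304): balance=130237
step 10 (pay 31297): balance=102065
step 11 (pay 34689): balance=69825
step 12 (pay 32489): balance=39011
step 13 (pay 29044): balance=10903

10903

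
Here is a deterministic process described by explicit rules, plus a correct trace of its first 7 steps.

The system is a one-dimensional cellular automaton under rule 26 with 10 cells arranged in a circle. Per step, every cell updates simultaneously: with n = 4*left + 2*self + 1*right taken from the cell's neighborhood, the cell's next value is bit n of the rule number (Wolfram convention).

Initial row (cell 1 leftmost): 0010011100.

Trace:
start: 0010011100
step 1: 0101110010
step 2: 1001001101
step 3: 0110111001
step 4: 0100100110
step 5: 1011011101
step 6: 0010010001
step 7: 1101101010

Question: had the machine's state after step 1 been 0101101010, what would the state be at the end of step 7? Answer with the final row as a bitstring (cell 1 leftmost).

state after step 1 := 0101101010
step 2: 1001000001
step 3: 0110100011
step 4: 0100010110
step 5: 1010100101
step 6: 0000011001
step 7: 1000110110

1000110110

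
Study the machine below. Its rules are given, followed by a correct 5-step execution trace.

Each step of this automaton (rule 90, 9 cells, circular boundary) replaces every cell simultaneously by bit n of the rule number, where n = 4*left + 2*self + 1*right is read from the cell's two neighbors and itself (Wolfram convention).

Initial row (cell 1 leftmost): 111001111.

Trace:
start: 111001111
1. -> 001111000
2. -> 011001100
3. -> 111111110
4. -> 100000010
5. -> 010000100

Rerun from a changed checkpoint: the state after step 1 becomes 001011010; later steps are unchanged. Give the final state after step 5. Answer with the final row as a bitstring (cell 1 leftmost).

011100111

state after step 1 := 001011010
2. -> 010011001
3. -> 001111110
4. -> 011000011
5. -> 011100111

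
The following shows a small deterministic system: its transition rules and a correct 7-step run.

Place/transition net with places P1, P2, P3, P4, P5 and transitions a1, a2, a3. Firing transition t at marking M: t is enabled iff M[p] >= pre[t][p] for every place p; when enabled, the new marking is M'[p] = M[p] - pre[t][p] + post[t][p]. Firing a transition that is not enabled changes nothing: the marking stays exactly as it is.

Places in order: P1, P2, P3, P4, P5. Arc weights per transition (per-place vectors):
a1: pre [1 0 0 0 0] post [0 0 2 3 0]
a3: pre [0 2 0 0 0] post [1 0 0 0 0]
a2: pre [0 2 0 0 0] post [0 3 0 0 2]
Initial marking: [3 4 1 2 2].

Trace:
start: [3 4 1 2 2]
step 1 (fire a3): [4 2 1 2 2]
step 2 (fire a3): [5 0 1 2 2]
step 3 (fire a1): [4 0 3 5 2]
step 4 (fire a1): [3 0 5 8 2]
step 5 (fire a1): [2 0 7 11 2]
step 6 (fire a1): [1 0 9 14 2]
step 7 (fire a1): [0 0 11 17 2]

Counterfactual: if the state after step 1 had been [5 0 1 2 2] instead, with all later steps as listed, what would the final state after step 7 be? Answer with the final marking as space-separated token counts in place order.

state after step 1 := [5 0 1 2 2]
step 2 (fire a3): [5 0 1 2 2]
step 3 (fire a1): [4 0 3 5 2]
step 4 (fire a1): [3 0 5 8 2]
step 5 (fire a1): [2 0 7 11 2]
step 6 (fire a1): [1 0 9 14 2]
step 7 (fire a1): [0 0 11 17 2]

0 0 11 17 2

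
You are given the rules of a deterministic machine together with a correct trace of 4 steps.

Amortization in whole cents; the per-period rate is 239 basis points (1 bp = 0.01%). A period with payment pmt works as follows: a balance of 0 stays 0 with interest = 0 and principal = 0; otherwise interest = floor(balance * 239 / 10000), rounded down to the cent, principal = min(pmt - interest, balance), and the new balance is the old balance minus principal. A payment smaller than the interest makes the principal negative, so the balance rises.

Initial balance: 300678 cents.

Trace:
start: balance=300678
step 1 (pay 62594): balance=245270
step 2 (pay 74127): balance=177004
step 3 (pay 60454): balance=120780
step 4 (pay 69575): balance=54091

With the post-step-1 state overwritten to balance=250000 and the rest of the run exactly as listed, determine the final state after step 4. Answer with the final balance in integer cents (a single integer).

state after step 1 := balance=250000
step 2 (pay 74127): balance=181848
step 3 (pay 60454): balance=125740
step 4 (pay 69575): balance=59170

59170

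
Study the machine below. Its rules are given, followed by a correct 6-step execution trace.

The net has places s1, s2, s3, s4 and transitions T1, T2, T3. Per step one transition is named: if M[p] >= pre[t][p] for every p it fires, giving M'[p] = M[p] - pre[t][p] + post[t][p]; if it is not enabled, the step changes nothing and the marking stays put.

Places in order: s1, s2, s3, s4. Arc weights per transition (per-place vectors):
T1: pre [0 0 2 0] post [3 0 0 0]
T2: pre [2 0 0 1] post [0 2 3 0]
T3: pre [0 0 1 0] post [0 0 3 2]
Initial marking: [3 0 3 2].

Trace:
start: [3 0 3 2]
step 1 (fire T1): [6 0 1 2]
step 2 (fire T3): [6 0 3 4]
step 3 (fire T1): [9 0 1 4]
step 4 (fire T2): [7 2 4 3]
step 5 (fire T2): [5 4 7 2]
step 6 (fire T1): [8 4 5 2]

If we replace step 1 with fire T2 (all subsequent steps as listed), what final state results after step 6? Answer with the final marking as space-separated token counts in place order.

3 6 10 1

(re-executing from step 1 with the substitution; state before step 1: [3 0 3 2])
step 1 (fire T2): [1 2 6 1]
step 2 (fire T3): [1 2 8 3]
step 3 (fire T1): [4 2 6 3]
step 4 (fire T2): [2 4 9 2]
step 5 (fire T2): [0 6 12 1]
step 6 (fire T1): [3 6 10 1]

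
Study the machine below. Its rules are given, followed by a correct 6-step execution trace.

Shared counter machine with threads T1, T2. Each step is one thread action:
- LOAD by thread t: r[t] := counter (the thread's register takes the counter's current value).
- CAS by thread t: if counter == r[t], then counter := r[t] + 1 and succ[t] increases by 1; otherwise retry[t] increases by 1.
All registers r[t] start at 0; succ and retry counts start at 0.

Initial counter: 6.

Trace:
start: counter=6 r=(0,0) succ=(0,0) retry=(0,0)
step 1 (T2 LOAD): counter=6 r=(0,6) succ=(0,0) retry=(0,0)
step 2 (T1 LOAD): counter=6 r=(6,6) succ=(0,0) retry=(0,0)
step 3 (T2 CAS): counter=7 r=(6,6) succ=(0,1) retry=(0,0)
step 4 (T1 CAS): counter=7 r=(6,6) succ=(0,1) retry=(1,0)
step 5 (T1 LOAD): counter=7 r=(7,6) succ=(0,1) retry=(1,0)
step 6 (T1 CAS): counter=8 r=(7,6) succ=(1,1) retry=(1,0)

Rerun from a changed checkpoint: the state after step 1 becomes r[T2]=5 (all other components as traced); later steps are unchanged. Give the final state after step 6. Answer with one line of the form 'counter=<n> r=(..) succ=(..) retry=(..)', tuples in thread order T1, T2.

counter=8 r=(7,5) succ=(2,0) retry=(0,1)

state after step 1 := counter=6 r=(0,5) succ=(0,0) retry=(0,0)
step 2 (T1 LOAD): counter=6 r=(6,5) succ=(0,0) retry=(0,0)
step 3 (T2 CAS): counter=6 r=(6,5) succ=(0,0) retry=(0,1)
step 4 (T1 CAS): counter=7 r=(6,5) succ=(1,0) retry=(0,1)
step 5 (T1 LOAD): counter=7 r=(7,5) succ=(1,0) retry=(0,1)
step 6 (T1 CAS): counter=8 r=(7,5) succ=(2,0) retry=(0,1)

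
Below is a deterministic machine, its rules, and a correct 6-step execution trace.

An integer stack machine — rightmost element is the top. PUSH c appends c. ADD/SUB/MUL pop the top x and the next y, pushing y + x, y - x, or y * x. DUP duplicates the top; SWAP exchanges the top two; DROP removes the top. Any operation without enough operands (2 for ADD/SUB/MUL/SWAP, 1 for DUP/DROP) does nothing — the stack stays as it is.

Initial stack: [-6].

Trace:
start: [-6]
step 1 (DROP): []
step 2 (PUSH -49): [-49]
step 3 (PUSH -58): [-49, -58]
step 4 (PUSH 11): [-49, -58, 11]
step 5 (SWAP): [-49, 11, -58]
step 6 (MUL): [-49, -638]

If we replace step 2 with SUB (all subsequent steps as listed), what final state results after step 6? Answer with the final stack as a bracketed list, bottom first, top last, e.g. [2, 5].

(re-executing from step 2 with the substitution; state before step 2: [])
step 2 (SUB): []
step 3 (PUSH -58): [-58]
step 4 (PUSH 11): [-58, 11]
step 5 (SWAP): [11, -58]
step 6 (MUL): [-638]

[-638]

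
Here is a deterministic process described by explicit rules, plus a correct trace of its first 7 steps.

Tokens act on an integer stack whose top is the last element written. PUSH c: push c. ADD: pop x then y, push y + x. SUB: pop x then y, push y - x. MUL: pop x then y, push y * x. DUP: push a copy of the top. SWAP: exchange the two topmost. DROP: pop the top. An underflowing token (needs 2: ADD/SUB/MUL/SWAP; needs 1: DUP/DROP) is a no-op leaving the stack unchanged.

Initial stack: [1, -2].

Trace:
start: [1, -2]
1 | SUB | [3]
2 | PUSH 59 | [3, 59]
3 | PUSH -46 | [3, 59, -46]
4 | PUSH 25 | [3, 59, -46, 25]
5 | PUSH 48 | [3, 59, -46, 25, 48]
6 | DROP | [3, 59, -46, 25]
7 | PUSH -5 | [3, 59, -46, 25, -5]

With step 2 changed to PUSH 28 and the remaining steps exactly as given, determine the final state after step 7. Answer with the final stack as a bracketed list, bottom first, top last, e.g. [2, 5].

[3, 28, -46, 25, -5]

(re-executing from step 2 with the substitution; state before step 2: [3])
2 | PUSH 28 | [3, 28]
3 | PUSH -46 | [3, 28, -46]
4 | PUSH 25 | [3, 28, -46, 25]
5 | PUSH 48 | [3, 28, -46, 25, 48]
6 | DROP | [3, 28, -46, 25]
7 | PUSH -5 | [3, 28, -46, 25, -5]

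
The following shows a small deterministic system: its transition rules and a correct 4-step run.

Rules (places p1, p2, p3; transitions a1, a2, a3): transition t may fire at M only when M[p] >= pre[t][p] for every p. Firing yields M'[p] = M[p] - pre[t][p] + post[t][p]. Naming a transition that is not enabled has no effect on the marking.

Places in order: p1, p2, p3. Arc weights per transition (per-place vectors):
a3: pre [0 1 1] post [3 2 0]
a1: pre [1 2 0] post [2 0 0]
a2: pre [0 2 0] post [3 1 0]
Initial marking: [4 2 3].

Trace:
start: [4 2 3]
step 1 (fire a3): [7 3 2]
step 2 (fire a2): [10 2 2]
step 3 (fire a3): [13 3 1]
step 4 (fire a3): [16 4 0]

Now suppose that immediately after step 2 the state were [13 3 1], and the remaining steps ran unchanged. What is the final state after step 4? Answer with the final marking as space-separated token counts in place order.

16 4 0

state after step 2 := [13 3 1]
step 3 (fire a3): [16 4 0]
step 4 (fire a3): [16 4 0]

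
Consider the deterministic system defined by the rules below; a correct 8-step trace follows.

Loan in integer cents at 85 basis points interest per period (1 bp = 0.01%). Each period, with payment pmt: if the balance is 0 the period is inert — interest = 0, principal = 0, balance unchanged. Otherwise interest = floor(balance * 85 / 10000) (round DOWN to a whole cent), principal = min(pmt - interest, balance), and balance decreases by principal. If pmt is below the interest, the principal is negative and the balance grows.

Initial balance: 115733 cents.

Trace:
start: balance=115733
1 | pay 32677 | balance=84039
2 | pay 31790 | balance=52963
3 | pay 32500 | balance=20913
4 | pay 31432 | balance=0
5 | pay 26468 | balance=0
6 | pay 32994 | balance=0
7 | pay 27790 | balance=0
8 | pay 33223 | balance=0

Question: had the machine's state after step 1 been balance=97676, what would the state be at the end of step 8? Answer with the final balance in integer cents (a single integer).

0

state after step 1 := balance=97676
2 | pay 31790 | balance=66716
3 | pay 32500 | balance=34783
4 | pay 31432 | balance=3646
5 | pay 26468 | balance=0
6 | pay 32994 | balance=0
7 | pay 27790 | balance=0
8 | pay 33223 | balance=0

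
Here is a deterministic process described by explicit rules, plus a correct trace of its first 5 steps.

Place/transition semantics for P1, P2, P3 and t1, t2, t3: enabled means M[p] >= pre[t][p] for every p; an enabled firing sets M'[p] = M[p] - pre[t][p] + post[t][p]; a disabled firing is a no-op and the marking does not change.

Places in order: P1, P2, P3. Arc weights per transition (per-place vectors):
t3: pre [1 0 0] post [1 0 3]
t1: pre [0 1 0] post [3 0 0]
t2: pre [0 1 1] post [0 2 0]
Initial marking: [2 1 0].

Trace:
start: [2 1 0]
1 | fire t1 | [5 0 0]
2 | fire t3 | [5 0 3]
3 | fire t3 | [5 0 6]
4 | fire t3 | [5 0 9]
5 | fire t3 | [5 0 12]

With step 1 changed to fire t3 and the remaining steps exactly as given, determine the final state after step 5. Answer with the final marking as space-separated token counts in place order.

2 1 15

(re-executing from step 1 with the substitution; state before step 1: [2 1 0])
1 | fire t3 | [2 1 3]
2 | fire t3 | [2 1 6]
3 | fire t3 | [2 1 9]
4 | fire t3 | [2 1 12]
5 | fire t3 | [2 1 15]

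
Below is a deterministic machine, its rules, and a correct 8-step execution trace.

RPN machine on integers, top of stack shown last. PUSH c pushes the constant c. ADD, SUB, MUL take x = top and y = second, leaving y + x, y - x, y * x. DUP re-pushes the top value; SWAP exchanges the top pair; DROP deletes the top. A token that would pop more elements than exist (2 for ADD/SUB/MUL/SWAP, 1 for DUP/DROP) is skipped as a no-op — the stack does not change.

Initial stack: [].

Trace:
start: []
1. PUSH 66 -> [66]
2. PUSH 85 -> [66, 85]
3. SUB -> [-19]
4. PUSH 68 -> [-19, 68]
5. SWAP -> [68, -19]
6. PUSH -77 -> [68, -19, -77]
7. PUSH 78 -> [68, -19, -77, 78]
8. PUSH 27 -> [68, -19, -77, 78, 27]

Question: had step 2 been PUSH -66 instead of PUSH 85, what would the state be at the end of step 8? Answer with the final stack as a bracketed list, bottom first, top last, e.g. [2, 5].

[68, 132, -77, 78, 27]

(re-executing from step 2 with the substitution; state before step 2: [66])
2. PUSH -66 -> [66, -66]
3. SUB -> [132]
4. PUSH 68 -> [132, 68]
5. SWAP -> [68, 132]
6. PUSH -77 -> [68, 132, -77]
7. PUSH 78 -> [68, 132, -77, 78]
8. PUSH 27 -> [68, 132, -77, 78, 27]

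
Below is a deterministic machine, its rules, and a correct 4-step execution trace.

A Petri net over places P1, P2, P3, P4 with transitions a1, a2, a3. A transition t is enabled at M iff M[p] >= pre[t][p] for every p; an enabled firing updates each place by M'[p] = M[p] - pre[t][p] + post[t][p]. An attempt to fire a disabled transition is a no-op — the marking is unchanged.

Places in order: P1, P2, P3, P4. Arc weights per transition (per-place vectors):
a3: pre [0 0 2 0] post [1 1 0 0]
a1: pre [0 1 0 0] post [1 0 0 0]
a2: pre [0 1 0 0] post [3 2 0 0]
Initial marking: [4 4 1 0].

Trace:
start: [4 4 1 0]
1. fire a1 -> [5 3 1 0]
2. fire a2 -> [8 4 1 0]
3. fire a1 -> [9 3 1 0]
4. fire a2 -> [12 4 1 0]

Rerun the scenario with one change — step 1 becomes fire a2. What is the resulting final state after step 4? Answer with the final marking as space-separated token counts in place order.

14 6 1 0

(re-executing from step 1 with the substitution; state before step 1: [4 4 1 0])
1. fire a2 -> [7 5 1 0]
2. fire a2 -> [10 6 1 0]
3. fire a1 -> [11 5 1 0]
4. fire a2 -> [14 6 1 0]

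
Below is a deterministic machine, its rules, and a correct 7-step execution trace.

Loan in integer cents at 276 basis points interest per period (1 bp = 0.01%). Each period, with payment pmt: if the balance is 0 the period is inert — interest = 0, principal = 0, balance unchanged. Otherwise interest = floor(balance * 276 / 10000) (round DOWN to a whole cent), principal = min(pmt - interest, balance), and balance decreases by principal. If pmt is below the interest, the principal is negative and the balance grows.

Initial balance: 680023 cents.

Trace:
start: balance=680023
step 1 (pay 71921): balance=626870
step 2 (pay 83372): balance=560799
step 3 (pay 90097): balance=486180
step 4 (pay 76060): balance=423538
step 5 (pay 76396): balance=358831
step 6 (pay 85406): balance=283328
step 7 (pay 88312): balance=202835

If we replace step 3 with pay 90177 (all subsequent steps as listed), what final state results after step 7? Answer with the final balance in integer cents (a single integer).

202747

(re-executing from step 3 with the substitution; state before step 3: balance=560799)
step 3 (pay 90177): balance=486100
step 4 (pay 76060): balance=423456
step 5 (pay 76396): balance=358747
step 6 (pay 85406): balance=283242
step 7 (pay 88312): balance=202747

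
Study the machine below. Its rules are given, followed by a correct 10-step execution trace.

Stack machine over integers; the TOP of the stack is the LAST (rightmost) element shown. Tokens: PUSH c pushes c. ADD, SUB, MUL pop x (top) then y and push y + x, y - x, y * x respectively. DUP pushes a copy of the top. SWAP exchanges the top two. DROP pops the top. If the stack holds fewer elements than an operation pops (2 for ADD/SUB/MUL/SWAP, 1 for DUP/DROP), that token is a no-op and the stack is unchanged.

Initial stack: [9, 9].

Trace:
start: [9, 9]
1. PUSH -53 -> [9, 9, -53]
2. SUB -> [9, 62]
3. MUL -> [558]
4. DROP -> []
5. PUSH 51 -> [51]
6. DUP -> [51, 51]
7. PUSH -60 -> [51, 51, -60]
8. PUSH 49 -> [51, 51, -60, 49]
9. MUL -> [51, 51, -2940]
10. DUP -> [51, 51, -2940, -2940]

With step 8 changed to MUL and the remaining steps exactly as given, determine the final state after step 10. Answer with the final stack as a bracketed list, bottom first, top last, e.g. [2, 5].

(re-executing from step 8 with the substitution; state before step 8: [51, 51, -60])
8. MUL -> [51, -3060]
9. MUL -> [-156060]
10. DUP -> [-156060, -156060]

[-156060, -156060]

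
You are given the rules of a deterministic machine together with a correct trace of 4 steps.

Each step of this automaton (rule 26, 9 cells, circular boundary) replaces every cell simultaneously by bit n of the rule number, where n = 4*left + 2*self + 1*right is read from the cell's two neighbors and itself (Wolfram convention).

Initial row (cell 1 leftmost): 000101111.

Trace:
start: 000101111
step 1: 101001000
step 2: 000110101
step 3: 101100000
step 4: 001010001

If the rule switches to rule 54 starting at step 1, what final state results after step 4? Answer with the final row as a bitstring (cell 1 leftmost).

011100001

(re-executing steps 1..4 under rule 54; state before step 1: 000101111)
step 1: 101110000
step 2: 110001001
step 3: 001011110
step 4: 011100001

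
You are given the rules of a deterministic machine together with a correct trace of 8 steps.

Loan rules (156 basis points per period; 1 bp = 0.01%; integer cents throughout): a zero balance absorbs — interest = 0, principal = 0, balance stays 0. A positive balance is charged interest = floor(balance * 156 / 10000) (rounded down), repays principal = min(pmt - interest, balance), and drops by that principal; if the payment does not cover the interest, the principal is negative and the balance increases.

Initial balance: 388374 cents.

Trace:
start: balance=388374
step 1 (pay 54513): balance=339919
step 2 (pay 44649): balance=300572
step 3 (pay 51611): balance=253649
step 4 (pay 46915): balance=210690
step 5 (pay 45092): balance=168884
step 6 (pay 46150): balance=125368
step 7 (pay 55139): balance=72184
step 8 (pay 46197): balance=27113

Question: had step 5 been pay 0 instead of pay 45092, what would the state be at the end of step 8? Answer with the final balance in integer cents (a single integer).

(re-executing from step 5 with the substitution; state before step 5: balance=210690)
step 5 (pay 0): balance=213976
step 6 (pay 46150): balance=171164
step 7 (pay 55139): balance=118695
step 8 (pay 46197): balance=74349

74349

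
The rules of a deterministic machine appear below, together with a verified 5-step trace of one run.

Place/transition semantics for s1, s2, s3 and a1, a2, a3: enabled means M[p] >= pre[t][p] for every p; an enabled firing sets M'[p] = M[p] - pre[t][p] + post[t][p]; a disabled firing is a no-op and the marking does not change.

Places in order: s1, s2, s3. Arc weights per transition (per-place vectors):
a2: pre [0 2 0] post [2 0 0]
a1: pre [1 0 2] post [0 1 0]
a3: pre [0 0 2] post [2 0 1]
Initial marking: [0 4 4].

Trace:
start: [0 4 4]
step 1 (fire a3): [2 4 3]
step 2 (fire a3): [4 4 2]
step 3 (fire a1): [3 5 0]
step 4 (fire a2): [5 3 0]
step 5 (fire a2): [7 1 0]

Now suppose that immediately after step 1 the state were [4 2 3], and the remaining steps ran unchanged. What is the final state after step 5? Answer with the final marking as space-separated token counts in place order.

state after step 1 := [4 2 3]
step 2 (fire a3): [6 2 2]
step 3 (fire a1): [5 3 0]
step 4 (fire a2): [7 1 0]
step 5 (fire a2): [7 1 0]

7 1 0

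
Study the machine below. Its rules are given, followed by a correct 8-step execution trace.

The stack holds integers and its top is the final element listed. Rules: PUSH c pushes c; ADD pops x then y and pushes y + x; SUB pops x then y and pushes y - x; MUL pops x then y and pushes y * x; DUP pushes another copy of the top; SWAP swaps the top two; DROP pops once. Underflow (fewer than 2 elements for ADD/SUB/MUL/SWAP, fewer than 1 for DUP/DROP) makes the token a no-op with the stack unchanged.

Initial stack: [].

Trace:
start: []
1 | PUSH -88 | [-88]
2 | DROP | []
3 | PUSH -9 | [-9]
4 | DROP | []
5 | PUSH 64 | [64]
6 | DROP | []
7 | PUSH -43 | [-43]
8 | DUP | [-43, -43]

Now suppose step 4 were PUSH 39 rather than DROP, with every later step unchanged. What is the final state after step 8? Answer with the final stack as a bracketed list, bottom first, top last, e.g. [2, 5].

(re-executing from step 4 with the substitution; state before step 4: [-9])
4 | PUSH 39 | [-9, 39]
5 | PUSH 64 | [-9, 39, 64]
6 | DROP | [-9, 39]
7 | PUSH -43 | [-9, 39, -43]
8 | DUP | [-9, 39, -43, -43]

[-9, 39, -43, -43]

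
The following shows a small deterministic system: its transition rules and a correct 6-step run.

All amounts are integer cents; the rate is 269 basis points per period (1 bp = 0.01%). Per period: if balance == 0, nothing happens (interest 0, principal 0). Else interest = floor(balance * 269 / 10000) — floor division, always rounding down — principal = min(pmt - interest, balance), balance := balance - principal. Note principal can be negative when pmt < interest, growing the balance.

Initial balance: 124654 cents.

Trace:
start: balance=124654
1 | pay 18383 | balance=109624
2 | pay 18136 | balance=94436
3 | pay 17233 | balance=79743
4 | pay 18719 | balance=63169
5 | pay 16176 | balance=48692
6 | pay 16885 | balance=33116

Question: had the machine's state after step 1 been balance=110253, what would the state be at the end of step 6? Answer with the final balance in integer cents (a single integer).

33833

state after step 1 := balance=110253
2 | pay 18136 | balance=95082
3 | pay 17233 | balance=80406
4 | pay 18719 | balance=63849
5 | pay 16176 | balance=49390
6 | pay 16885 | balance=33833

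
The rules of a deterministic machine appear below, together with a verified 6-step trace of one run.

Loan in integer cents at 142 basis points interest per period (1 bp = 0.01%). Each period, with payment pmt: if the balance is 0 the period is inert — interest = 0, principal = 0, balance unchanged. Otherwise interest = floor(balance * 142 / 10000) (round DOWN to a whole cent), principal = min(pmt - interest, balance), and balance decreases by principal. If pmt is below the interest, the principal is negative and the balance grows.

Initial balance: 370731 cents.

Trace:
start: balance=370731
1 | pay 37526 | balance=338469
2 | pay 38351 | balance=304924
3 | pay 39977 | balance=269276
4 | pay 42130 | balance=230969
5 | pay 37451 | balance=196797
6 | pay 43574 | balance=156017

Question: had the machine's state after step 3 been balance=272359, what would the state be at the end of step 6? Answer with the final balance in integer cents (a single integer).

159234

state after step 3 := balance=272359
4 | pay 42130 | balance=234096
5 | pay 37451 | balance=199969
6 | pay 43574 | balance=159234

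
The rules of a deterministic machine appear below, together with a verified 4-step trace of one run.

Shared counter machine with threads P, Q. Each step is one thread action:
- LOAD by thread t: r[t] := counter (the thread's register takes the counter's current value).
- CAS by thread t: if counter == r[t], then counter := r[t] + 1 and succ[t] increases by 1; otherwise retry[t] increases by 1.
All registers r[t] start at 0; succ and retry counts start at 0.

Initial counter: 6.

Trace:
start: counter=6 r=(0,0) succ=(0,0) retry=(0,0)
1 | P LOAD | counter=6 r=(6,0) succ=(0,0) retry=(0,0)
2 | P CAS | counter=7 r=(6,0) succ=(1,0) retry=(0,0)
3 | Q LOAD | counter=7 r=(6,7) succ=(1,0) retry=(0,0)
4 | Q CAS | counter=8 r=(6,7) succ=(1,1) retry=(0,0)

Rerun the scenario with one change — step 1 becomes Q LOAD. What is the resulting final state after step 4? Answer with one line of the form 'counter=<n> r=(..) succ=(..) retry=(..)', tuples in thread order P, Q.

(re-executing from step 1 with the substitution; state before step 1: counter=6 r=(0,0) succ=(0,0) retry=(0,0))
1 | Q LOAD | counter=6 r=(0,6) succ=(0,0) retry=(0,0)
2 | P CAS | counter=6 r=(0,6) succ=(0,0) retry=(1,0)
3 | Q LOAD | counter=6 r=(0,6) succ=(0,0) retry=(1,0)
4 | Q CAS | counter=7 r=(0,6) succ=(0,1) retry=(1,0)

counter=7 r=(0,6) succ=(0,1) retry=(1,0)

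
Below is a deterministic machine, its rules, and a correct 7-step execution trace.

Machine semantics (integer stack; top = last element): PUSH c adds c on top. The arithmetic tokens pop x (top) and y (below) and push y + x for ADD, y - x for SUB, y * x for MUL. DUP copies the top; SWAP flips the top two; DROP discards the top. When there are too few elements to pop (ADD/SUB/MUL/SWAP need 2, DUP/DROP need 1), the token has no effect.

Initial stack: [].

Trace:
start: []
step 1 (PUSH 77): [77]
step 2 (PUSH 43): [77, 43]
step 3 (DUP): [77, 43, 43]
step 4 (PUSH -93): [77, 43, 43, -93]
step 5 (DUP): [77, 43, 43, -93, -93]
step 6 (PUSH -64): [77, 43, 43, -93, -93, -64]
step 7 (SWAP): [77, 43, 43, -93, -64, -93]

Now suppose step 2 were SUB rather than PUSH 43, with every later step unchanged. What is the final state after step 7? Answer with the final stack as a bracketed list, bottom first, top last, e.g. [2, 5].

(re-executing from step 2 with the substitution; state before step 2: [77])
step 2 (SUB): [77]
step 3 (DUP): [77, 77]
step 4 (PUSH -93): [77, 77, -93]
step 5 (DUP): [77, 77, -93, -93]
step 6 (PUSH -64): [77, 77, -93, -93, -64]
step 7 (SWAP): [77, 77, -93, -64, -93]

[77, 77, -93, -64, -93]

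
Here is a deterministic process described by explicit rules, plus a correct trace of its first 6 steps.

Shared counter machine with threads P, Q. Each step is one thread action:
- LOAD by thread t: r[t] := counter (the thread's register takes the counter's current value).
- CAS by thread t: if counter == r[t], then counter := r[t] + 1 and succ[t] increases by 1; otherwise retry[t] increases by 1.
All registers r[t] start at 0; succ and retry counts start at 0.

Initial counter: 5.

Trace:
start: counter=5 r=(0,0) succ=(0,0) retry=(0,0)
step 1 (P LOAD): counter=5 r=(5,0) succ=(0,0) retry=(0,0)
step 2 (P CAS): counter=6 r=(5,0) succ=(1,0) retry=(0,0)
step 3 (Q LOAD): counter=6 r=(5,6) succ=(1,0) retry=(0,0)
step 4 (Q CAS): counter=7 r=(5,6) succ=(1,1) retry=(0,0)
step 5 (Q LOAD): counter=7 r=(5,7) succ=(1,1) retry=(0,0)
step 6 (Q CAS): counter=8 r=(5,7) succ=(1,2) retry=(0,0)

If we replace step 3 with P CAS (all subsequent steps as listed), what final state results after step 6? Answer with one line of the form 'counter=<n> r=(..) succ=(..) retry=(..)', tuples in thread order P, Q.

(re-executing from step 3 with the substitution; state before step 3: counter=6 r=(5,0) succ=(1,0) retry=(0,0))
step 3 (P CAS): counter=6 r=(5,0) succ=(1,0) retry=(1,0)
step 4 (Q CAS): counter=6 r=(5,0) succ=(1,0) retry=(1,1)
step 5 (Q LOAD): counter=6 r=(5,6) succ=(1,0) retry=(1,1)
step 6 (Q CAS): counter=7 r=(5,6) succ=(1,1) retry=(1,1)

counter=7 r=(5,6) succ=(1,1) retry=(1,1)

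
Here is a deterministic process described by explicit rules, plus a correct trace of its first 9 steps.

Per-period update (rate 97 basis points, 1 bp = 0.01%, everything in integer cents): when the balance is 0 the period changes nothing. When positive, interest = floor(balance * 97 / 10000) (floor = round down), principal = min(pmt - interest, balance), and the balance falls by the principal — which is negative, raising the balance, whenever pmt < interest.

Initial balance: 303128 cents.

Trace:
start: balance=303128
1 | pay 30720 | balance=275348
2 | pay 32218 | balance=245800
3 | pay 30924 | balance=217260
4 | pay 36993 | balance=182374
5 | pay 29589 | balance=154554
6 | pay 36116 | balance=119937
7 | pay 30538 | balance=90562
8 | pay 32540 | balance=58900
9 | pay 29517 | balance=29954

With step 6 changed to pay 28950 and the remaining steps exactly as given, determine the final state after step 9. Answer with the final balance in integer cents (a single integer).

(re-executing from step 6 with the substitution; state before step 6: balance=154554)
6 | pay 28950 | balance=127103
7 | pay 30538 | balance=97797
8 | pay 32540 | balance=66205
9 | pay 29517 | balance=37330

37330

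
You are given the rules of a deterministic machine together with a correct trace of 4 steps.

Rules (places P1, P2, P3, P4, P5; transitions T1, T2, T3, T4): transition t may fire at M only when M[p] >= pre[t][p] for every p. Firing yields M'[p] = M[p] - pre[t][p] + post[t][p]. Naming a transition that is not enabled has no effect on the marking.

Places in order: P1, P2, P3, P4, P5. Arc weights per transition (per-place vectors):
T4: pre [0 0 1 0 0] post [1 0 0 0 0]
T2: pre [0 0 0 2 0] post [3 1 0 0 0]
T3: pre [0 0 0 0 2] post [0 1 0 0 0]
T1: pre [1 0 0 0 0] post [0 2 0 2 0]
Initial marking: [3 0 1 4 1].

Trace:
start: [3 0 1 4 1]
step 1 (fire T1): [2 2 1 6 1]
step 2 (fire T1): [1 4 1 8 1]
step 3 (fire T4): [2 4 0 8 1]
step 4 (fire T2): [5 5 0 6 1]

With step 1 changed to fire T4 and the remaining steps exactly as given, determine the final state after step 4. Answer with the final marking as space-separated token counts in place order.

(re-executing from step 1 with the substitution; state before step 1: [3 0 1 4 1])
step 1 (fire T4): [4 0 0 4 1]
step 2 (fire T1): [3 2 0 6 1]
step 3 (fire T4): [3 2 0 6 1]
step 4 (fire T2): [6 3 0 4 1]

6 3 0 4 1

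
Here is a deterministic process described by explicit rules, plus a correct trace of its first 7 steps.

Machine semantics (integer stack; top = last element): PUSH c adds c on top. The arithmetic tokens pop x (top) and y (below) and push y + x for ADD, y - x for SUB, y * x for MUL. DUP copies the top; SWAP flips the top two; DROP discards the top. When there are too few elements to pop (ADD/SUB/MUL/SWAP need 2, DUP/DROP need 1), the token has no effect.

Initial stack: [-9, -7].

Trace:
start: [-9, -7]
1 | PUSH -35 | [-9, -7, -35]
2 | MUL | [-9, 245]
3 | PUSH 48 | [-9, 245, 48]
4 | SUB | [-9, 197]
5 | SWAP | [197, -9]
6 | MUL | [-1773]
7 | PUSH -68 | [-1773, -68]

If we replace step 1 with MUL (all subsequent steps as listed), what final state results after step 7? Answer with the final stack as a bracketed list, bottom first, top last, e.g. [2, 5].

(re-executing from step 1 with the substitution; state before step 1: [-9, -7])
1 | MUL | [63]
2 | MUL | [63]
3 | PUSH 48 | [63, 48]
4 | SUB | [15]
5 | SWAP | [15]
6 | MUL | [15]
7 | PUSH -68 | [15, -68]

[15, -68]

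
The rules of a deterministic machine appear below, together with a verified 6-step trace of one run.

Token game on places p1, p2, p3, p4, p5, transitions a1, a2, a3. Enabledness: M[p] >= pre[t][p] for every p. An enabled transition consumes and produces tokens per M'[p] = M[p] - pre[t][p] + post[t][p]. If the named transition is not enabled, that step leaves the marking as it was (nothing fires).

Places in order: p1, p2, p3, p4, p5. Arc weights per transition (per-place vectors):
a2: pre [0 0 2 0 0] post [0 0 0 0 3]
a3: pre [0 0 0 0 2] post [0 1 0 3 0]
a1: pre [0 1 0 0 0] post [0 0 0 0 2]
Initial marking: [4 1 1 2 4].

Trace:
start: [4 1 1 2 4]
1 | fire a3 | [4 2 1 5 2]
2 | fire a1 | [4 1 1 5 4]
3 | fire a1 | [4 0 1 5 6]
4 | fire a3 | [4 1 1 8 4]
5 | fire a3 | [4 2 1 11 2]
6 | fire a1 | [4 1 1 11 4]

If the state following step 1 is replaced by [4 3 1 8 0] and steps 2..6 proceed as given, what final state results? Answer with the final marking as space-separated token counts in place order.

state after step 1 := [4 3 1 8 0]
2 | fire a1 | [4 2 1 8 2]
3 | fire a1 | [4 1 1 8 4]
4 | fire a3 | [4 2 1 11 2]
5 | fire a3 | [4 3 1 14 0]
6 | fire a1 | [4 2 1 14 2]

4 2 1 14 2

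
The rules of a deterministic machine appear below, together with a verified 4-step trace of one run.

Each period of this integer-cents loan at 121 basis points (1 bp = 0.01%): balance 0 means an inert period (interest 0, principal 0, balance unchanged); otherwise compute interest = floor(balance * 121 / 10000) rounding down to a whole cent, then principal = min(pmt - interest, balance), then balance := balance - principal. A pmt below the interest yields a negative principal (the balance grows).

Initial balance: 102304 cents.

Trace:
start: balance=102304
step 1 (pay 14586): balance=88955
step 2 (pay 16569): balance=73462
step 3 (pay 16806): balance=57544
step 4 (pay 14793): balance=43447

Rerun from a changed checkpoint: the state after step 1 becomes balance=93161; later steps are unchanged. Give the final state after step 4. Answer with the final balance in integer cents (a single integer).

state after step 1 := balance=93161
step 2 (pay 16569): balance=77719
step 3 (pay 16806): balance=61853
step 4 (pay 14793): balance=47808

47808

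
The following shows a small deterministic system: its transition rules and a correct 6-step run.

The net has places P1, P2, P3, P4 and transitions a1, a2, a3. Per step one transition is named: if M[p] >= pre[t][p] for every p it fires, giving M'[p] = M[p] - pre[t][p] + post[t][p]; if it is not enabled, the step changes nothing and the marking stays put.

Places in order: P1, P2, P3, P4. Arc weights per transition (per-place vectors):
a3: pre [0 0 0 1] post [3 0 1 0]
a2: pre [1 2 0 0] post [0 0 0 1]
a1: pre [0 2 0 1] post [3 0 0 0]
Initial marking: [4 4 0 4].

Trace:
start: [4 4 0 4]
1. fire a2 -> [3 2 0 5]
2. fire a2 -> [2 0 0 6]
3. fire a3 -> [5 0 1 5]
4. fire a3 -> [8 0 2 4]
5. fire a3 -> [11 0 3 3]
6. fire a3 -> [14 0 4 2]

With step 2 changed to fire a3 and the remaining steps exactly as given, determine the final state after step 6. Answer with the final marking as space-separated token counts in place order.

(re-executing from step 2 with the substitution; state before step 2: [3 2 0 5])
2. fire a3 -> [6 2 1 4]
3. fire a3 -> [9 2 2 3]
4. fire a3 -> [12 2 3 2]
5. fire a3 -> [15 2 4 1]
6. fire a3 -> [18 2 5 0]

18 2 5 0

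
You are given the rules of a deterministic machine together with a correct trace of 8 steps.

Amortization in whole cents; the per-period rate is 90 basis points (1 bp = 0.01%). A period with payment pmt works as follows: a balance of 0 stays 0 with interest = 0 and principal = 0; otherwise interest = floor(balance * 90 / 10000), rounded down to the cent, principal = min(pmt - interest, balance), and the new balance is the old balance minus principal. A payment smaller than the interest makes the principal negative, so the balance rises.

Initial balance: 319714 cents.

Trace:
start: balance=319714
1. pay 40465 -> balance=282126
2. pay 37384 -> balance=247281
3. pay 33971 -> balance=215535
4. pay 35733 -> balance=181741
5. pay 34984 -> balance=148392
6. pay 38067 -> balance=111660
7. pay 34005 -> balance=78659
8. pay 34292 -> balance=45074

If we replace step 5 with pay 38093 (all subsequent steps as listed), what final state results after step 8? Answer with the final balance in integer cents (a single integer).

(re-executing from step 5 with the substitution; state before step 5: balance=181741)
5. pay 38093 -> balance=145283
6. pay 38067 -> balance=108523
7. pay 34005 -> balance=75494
8. pay 34292 -> balance=41881

41881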